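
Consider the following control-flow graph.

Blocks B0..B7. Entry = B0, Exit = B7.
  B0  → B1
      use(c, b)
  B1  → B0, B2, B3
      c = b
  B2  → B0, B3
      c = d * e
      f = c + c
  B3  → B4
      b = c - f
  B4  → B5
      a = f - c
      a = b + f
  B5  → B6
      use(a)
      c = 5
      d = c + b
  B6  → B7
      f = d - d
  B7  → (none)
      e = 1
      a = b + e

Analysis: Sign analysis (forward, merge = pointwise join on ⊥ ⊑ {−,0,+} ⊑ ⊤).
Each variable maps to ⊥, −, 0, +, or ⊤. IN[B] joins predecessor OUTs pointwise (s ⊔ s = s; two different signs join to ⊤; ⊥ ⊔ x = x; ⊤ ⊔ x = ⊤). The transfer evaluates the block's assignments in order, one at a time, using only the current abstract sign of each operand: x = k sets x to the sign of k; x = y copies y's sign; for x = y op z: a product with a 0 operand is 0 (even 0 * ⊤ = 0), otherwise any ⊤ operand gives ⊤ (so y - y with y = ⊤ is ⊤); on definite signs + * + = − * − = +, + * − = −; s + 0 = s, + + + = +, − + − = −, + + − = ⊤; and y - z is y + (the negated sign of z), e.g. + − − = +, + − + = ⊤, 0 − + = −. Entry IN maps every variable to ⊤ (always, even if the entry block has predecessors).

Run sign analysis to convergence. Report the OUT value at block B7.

Fixpoint table:
  B0: | IN=(all ⊤) | OUT=(all ⊤)
  B1: | IN=(all ⊤) | OUT=(all ⊤)
  B2: | IN=(all ⊤) | OUT=(all ⊤)
  B3: | IN=(all ⊤) | OUT=(all ⊤)
  B4: | IN=(all ⊤) | OUT=(all ⊤)
  B5: | IN=(all ⊤) | OUT={c:+; rest ⊤}
  B6: | IN={c:+; rest ⊤} | OUT={c:+; rest ⊤}
  B7: | IN={c:+; rest ⊤} | OUT={c:+, e:+; rest ⊤}

Merge at B7: IN[B7] = OUT[B6] = {a: ⊤, b: ⊤, c: +, d: ⊤, e: ⊤, f: ⊤}
Applying B7's transfer function to that IN value gives OUT[B7] (row B7 above).

Answer: {a: ⊤, b: ⊤, c: +, d: ⊤, e: +, f: ⊤}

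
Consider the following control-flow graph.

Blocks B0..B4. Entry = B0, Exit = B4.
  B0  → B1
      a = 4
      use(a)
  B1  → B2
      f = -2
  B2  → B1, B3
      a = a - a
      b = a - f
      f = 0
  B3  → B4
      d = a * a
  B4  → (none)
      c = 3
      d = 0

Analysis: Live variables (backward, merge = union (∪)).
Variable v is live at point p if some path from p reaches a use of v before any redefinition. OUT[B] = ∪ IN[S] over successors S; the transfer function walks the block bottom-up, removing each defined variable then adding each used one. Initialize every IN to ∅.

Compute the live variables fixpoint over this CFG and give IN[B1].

Answer: {a}

Working:
Converged values:
  B0: | IN={} | OUT={a}
  B1: | IN={a} | OUT={a, f}
  B2: | IN={a, f} | OUT={a}
  B3: | IN={a} | OUT={}
  B4: | IN={} | OUT={}

Merge at B1: OUT[B1] = IN[B2] = {a, f}
Applying B1's transfer function to that OUT value gives IN[B1] (row B1 above).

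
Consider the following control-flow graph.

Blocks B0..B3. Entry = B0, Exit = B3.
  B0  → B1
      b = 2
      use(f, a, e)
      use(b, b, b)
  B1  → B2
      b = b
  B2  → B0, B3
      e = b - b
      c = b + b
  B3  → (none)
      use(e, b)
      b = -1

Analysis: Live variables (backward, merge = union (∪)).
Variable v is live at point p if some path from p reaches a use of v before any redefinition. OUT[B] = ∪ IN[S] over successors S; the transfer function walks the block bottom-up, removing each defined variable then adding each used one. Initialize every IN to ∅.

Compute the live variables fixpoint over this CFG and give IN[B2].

Answer: {a, b, f}

Derivation:
Per-block solution:
  B0: | IN={a, e, f} | OUT={a, b, f}
  B1: | IN={a, b, f} | OUT={a, b, f}
  B2: | IN={a, b, f} | OUT={a, b, e, f}
  B3: | IN={b, e} | OUT={}

Merge at B2: OUT[B2] = IN[B0] ⊔ IN[B3] = {a, b, e, f}
Applying B2's transfer function to that OUT value gives IN[B2] (row B2 above).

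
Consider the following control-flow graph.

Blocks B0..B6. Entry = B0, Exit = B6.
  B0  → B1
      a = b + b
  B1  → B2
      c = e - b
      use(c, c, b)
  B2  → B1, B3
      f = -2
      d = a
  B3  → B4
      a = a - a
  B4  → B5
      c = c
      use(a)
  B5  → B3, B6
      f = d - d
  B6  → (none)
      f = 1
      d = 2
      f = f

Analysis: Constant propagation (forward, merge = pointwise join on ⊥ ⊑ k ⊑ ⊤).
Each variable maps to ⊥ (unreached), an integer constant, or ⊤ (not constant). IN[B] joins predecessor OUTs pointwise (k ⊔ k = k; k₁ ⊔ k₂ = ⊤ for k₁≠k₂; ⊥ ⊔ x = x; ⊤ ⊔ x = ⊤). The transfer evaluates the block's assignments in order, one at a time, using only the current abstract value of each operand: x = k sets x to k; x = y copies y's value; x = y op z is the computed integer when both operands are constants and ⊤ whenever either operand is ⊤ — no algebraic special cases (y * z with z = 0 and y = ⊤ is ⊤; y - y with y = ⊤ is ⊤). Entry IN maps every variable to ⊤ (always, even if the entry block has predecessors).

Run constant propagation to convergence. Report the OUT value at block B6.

Fixpoint table:
  B0:  IN=(all ⊤)  OUT=(all ⊤)
  B1:  IN=(all ⊤)  OUT=(all ⊤)
  B2:  IN=(all ⊤)  OUT={f:-2; rest ⊤}
  B3:  IN=(all ⊤)  OUT=(all ⊤)
  B4:  IN=(all ⊤)  OUT=(all ⊤)
  B5:  IN=(all ⊤)  OUT=(all ⊤)
  B6:  IN=(all ⊤)  OUT={d:2, f:1; rest ⊤}

Merge at B6: IN[B6] = OUT[B5] = {a: ⊤, b: ⊤, c: ⊤, d: ⊤, e: ⊤, f: ⊤}
Applying B6's transfer function to that IN value gives OUT[B6] (row B6 above).

Answer: {a: ⊤, b: ⊤, c: ⊤, d: 2, e: ⊤, f: 1}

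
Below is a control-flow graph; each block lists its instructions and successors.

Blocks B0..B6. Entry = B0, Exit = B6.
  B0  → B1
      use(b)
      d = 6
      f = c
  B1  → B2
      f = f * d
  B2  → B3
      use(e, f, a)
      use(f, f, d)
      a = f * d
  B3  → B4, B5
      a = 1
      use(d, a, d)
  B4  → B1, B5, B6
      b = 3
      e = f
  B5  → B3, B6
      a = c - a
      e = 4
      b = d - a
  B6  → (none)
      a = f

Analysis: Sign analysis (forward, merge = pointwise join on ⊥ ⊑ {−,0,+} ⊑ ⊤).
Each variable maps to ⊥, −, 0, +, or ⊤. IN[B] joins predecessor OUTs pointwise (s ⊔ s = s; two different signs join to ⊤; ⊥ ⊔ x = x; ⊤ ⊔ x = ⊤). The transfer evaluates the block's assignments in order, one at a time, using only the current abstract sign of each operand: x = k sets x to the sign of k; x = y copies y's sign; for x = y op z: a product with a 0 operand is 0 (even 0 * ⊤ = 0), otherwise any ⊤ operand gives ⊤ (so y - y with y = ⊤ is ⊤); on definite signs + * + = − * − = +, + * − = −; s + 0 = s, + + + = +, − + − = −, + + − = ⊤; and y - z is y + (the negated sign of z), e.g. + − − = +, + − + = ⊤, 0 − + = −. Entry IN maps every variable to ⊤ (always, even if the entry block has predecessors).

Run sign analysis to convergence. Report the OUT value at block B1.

Answer: {a: ⊤, b: ⊤, c: ⊤, d: +, e: ⊤, f: ⊤}

Working:
Fixpoint table:
  B0:  IN=(all ⊤)  OUT={d:+; rest ⊤}
  B1:  IN={d:+; rest ⊤}  OUT={d:+; rest ⊤}
  B2:  IN={d:+; rest ⊤}  OUT={d:+; rest ⊤}
  B3:  IN={d:+; rest ⊤}  OUT={a:+, d:+; rest ⊤}
  B4:  IN={a:+, d:+; rest ⊤}  OUT={a:+, b:+, d:+; rest ⊤}
  B5:  IN={a:+, d:+; rest ⊤}  OUT={d:+, e:+; rest ⊤}
  B6:  IN={d:+; rest ⊤}  OUT={d:+; rest ⊤}

Merge at B1: IN[B1] = OUT[B0] ⊔ OUT[B4] = {a: ⊤, b: ⊤, c: ⊤, d: +, e: ⊤, f: ⊤}
Applying B1's transfer function to that IN value gives OUT[B1] (row B1 above).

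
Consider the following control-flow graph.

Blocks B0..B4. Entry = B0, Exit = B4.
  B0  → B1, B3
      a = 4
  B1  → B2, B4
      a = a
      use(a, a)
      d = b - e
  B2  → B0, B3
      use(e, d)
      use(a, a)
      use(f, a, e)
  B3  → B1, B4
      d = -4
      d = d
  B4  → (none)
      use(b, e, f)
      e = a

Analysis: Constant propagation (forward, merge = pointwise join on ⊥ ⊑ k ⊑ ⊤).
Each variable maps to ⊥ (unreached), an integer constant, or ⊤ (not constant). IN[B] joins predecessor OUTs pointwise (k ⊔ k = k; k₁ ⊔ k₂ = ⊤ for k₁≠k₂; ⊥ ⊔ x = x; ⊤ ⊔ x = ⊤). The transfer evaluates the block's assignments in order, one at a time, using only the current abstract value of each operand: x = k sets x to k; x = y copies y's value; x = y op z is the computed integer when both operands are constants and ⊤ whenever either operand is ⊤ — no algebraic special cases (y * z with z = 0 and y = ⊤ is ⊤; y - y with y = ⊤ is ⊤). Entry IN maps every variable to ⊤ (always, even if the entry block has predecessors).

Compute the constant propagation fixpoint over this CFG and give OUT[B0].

Converged values:
  B0:  IN=(all ⊤)  OUT={a:4; rest ⊤}
  B1:  IN={a:4; rest ⊤}  OUT={a:4; rest ⊤}
  B2:  IN={a:4; rest ⊤}  OUT={a:4; rest ⊤}
  B3:  IN={a:4; rest ⊤}  OUT={a:4, d:-4; rest ⊤}
  B4:  IN={a:4; rest ⊤}  OUT={a:4, e:4; rest ⊤}

Merge at B0 (entry node, so the boundary value (all ⊤) is joined with the incoming edge(s)): IN[B0] = (all ⊤) ⊔ OUT[B2] = {a: ⊤, b: ⊤, c: ⊤, d: ⊤, e: ⊤, f: ⊤}
Applying B0's transfer function to that IN value gives OUT[B0] (row B0 above).

Answer: {a: 4, b: ⊤, c: ⊤, d: ⊤, e: ⊤, f: ⊤}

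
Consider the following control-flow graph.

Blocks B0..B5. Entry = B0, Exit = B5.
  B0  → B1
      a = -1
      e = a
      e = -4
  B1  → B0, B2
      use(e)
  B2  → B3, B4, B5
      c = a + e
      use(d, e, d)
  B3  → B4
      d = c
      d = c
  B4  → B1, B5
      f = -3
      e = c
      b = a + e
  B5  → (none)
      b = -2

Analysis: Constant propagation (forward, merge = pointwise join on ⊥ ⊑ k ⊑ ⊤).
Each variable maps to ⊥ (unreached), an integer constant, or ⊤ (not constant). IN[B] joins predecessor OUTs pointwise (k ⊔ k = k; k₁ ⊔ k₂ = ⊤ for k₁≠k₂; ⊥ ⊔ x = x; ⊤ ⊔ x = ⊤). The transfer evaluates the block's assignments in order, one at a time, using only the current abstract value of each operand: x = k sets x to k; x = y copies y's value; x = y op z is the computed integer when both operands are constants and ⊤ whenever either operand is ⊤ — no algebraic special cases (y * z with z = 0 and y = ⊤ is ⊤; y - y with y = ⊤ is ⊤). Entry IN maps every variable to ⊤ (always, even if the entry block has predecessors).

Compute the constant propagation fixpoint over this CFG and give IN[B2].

Answer: {a: -1, b: ⊤, c: ⊤, d: ⊤, e: ⊤, f: ⊤}

Derivation:
Fixpoint table:
  B0:   IN=(all ⊤)   OUT={a:-1, e:-4; rest ⊤}
  B1:   IN={a:-1; rest ⊤}   OUT={a:-1; rest ⊤}
  B2:   IN={a:-1; rest ⊤}   OUT={a:-1; rest ⊤}
  B3:   IN={a:-1; rest ⊤}   OUT={a:-1; rest ⊤}
  B4:   IN={a:-1; rest ⊤}   OUT={a:-1, f:-3; rest ⊤}
  B5:   IN={a:-1; rest ⊤}   OUT={a:-1, b:-2; rest ⊤}

Merge at B2: IN[B2] = OUT[B1] = {a: -1, b: ⊤, c: ⊤, d: ⊤, e: ⊤, f: ⊤}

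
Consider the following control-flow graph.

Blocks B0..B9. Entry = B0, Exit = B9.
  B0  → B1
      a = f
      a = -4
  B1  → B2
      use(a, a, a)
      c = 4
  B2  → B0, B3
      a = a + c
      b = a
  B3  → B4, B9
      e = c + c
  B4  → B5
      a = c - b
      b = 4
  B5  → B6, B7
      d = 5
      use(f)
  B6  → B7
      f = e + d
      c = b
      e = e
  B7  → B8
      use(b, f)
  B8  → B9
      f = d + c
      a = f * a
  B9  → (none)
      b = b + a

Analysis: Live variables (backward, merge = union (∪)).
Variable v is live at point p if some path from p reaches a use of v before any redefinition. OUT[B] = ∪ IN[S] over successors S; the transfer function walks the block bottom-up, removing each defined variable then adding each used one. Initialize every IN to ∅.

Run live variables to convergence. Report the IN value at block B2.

Answer: {a, c, f}

Trace:
Converged values:
  B0:   IN={f}   OUT={a, f}
  B1:   IN={a, f}   OUT={a, c, f}
  B2:   IN={a, c, f}   OUT={a, b, c, f}
  B3:   IN={a, b, c, f}   OUT={a, b, c, e, f}
  B4:   IN={b, c, e, f}   OUT={a, b, c, e, f}
  B5:   IN={a, b, c, e, f}   OUT={a, b, c, d, e, f}
  B6:   IN={a, b, d, e}   OUT={a, b, c, d, f}
  B7:   IN={a, b, c, d, f}   OUT={a, b, c, d}
  B8:   IN={a, b, c, d}   OUT={a, b}
  B9:   IN={a, b}   OUT={}

Merge at B2: OUT[B2] = IN[B0] ⊔ IN[B3] = {a, b, c, f}
Applying B2's transfer function to that OUT value gives IN[B2] (row B2 above).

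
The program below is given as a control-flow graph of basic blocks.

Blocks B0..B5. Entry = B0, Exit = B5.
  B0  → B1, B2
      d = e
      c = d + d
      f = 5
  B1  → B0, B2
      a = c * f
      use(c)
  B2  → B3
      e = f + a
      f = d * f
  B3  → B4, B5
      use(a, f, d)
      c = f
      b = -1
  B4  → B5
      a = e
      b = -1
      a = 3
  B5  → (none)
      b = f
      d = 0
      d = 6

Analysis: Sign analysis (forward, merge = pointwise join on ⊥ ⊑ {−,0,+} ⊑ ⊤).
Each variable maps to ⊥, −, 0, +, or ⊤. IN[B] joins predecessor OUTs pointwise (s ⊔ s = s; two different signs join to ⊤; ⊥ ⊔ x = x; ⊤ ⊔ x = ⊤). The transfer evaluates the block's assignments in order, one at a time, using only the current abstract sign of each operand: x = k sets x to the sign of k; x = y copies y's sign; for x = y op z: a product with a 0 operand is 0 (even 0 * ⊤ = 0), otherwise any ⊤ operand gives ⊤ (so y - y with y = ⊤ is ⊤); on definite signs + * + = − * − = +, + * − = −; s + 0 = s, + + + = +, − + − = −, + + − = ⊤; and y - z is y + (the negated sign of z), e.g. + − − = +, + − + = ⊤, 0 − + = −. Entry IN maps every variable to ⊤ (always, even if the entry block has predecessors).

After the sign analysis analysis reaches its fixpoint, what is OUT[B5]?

Per-block solution:
  B0: | IN=(all ⊤) | OUT={f:+; rest ⊤}
  B1: | IN={f:+; rest ⊤} | OUT={f:+; rest ⊤}
  B2: | IN={f:+; rest ⊤} | OUT=(all ⊤)
  B3: | IN=(all ⊤) | OUT={b:-; rest ⊤}
  B4: | IN={b:-; rest ⊤} | OUT={a:+, b:-; rest ⊤}
  B5: | IN={b:-; rest ⊤} | OUT={d:+; rest ⊤}

Merge at B5: IN[B5] = OUT[B3] ⊔ OUT[B4] = {a: ⊤, b: -, c: ⊤, d: ⊤, e: ⊤, f: ⊤}
Applying B5's transfer function to that IN value gives OUT[B5] (row B5 above).

Answer: {a: ⊤, b: ⊤, c: ⊤, d: +, e: ⊤, f: ⊤}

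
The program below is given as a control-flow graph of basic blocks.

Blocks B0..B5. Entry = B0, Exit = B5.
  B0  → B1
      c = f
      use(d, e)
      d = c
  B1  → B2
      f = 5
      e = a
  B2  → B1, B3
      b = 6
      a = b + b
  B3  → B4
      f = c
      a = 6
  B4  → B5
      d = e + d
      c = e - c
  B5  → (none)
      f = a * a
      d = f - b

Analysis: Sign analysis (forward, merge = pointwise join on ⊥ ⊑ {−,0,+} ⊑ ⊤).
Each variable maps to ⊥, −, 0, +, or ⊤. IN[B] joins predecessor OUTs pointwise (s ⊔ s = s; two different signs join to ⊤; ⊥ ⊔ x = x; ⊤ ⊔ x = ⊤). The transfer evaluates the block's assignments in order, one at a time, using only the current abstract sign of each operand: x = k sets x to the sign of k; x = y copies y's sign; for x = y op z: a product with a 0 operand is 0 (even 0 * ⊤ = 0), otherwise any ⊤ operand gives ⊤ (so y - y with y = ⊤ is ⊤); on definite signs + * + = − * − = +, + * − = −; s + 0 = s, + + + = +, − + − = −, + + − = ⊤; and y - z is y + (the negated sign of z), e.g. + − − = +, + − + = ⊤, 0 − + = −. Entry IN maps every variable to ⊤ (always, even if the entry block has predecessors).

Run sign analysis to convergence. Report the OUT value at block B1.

Converged values:
  B0: | IN=(all ⊤) | OUT=(all ⊤)
  B1: | IN=(all ⊤) | OUT={f:+; rest ⊤}
  B2: | IN={f:+; rest ⊤} | OUT={a:+, b:+, f:+; rest ⊤}
  B3: | IN={a:+, b:+, f:+; rest ⊤} | OUT={a:+, b:+; rest ⊤}
  B4: | IN={a:+, b:+; rest ⊤} | OUT={a:+, b:+; rest ⊤}
  B5: | IN={a:+, b:+; rest ⊤} | OUT={a:+, b:+, f:+; rest ⊤}

Merge at B1: IN[B1] = OUT[B0] ⊔ OUT[B2] = {a: ⊤, b: ⊤, c: ⊤, d: ⊤, e: ⊤, f: ⊤}
Applying B1's transfer function to that IN value gives OUT[B1] (row B1 above).

Answer: {a: ⊤, b: ⊤, c: ⊤, d: ⊤, e: ⊤, f: +}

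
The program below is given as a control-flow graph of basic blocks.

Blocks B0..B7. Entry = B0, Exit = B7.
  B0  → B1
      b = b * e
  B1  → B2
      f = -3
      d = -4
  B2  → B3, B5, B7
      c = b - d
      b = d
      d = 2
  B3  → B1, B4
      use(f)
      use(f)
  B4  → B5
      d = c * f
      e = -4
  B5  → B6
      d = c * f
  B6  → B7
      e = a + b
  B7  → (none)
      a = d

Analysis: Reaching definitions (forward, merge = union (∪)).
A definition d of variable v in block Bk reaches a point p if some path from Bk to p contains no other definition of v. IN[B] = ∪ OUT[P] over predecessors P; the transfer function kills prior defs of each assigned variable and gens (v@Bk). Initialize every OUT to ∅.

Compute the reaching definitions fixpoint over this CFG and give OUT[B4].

Answer: {b@B2, c@B2, d@B4, e@B4, f@B1}

Derivation:
Fixpoint table:
  B0:  IN={}  OUT={b@B0}
  B1:  IN={b@B0, b@B2, c@B2, d@B2, f@B1}  OUT={b@B0, b@B2, c@B2, d@B1, f@B1}
  B2:  IN={b@B0, b@B2, c@B2, d@B1, f@B1}  OUT={b@B2, c@B2, d@B2, f@B1}
  B3:  IN={b@B2, c@B2, d@B2, f@B1}  OUT={b@B2, c@B2, d@B2, f@B1}
  B4:  IN={b@B2, c@B2, d@B2, f@B1}  OUT={b@B2, c@B2, d@B4, e@B4, f@B1}
  B5:  IN={b@B2, c@B2, d@B2, d@B4, e@B4, f@B1}  OUT={b@B2, c@B2, d@B5, e@B4, f@B1}
  B6:  IN={b@B2, c@B2, d@B5, e@B4, f@B1}  OUT={b@B2, c@B2, d@B5, e@B6, f@B1}
  B7:  IN={b@B2, c@B2, d@B2, d@B5, e@B6, f@B1}  OUT={a@B7, b@B2, c@B2, d@B2, d@B5, e@B6, f@B1}

Merge at B4: IN[B4] = OUT[B3] = {b@B2, c@B2, d@B2, f@B1}
Applying B4's transfer function to that IN value gives OUT[B4] (row B4 above).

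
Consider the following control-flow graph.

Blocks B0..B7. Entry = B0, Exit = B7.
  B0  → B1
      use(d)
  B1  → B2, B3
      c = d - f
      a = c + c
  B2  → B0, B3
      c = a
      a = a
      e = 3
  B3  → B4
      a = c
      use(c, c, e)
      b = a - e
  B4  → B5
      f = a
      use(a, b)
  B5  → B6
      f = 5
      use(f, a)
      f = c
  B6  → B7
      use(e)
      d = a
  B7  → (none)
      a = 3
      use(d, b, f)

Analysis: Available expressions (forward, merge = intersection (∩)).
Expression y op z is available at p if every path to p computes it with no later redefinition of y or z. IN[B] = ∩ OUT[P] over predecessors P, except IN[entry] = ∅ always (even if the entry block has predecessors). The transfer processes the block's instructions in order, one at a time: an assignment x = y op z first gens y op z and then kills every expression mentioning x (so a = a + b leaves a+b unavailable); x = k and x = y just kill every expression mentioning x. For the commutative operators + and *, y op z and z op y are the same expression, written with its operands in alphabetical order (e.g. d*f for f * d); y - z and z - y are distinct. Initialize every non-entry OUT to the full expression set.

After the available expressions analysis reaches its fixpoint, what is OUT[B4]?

Per-block solution:
  B0:   IN={}   OUT={}
  B1:   IN={}   OUT={c+c, d-f}
  B2:   IN={c+c, d-f}   OUT={d-f}
  B3:   IN={d-f}   OUT={a-e, d-f}
  B4:   IN={a-e, d-f}   OUT={a-e}
  B5:   IN={a-e}   OUT={a-e}
  B6:   IN={a-e}   OUT={a-e}
  B7:   IN={a-e}   OUT={}

Merge at B4: IN[B4] = OUT[B3] = {a-e, d-f}
Applying B4's transfer function to that IN value gives OUT[B4] (row B4 above).

Answer: {a-e}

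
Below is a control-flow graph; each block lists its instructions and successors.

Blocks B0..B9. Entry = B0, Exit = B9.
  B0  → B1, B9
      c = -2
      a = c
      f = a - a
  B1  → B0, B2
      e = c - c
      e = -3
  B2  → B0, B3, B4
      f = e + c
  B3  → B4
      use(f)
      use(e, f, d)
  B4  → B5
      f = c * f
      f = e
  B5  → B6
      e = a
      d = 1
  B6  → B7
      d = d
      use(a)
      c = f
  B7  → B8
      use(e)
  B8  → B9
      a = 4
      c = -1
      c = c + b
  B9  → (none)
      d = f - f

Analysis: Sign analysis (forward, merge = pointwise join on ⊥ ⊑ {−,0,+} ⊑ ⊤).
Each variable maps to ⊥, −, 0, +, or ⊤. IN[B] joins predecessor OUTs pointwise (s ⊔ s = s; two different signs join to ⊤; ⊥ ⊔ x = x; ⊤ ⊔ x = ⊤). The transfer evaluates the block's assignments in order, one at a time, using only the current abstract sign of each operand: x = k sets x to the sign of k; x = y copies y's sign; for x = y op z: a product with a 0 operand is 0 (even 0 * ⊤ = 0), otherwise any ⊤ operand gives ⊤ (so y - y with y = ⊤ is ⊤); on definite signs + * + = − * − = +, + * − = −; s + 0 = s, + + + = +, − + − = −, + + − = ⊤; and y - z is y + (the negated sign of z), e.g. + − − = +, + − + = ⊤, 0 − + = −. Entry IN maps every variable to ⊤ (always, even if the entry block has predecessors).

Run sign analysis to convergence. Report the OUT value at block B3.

Per-block solution:
  B0:   IN=(all ⊤)   OUT={a:-, c:-; rest ⊤}
  B1:   IN={a:-, c:-; rest ⊤}   OUT={a:-, c:-, e:-; rest ⊤}
  B2:   IN={a:-, c:-, e:-; rest ⊤}   OUT={a:-, c:-, e:-, f:-; rest ⊤}
  B3:   IN={a:-, c:-, e:-, f:-; rest ⊤}   OUT={a:-, c:-, e:-, f:-; rest ⊤}
  B4:   IN={a:-, c:-, e:-, f:-; rest ⊤}   OUT={a:-, c:-, e:-, f:-; rest ⊤}
  B5:   IN={a:-, c:-, e:-, f:-; rest ⊤}   OUT={a:-, c:-, d:+, e:-, f:-; rest ⊤}
  B6:   IN={a:-, c:-, d:+, e:-, f:-; rest ⊤}   OUT={a:-, c:-, d:+, e:-, f:-; rest ⊤}
  B7:   IN={a:-, c:-, d:+, e:-, f:-; rest ⊤}   OUT={a:-, c:-, d:+, e:-, f:-; rest ⊤}
  B8:   IN={a:-, c:-, d:+, e:-, f:-; rest ⊤}   OUT={a:+, d:+, e:-, f:-; rest ⊤}
  B9:   IN=(all ⊤)   OUT=(all ⊤)

Merge at B3: IN[B3] = OUT[B2] = {a: -, b: ⊤, c: -, d: ⊤, e: -, f: -}
Applying B3's transfer function to that IN value gives OUT[B3] (row B3 above).

Answer: {a: -, b: ⊤, c: -, d: ⊤, e: -, f: -}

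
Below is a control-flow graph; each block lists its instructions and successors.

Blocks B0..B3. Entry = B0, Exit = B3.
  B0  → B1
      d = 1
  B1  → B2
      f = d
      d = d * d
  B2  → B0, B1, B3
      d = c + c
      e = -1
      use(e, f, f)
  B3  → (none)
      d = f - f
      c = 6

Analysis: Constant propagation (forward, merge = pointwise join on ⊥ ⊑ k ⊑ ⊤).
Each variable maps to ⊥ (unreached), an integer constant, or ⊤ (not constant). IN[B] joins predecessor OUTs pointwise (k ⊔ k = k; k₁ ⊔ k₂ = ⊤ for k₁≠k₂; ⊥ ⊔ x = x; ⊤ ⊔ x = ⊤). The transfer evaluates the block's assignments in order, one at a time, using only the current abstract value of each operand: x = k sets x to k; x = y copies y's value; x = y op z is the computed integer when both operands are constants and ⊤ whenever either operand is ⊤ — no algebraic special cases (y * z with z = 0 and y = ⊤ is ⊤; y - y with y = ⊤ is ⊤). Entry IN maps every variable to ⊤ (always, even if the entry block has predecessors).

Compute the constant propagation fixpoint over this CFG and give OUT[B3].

Fixpoint table:
  B0:   IN=(all ⊤)   OUT={d:1; rest ⊤}
  B1:   IN=(all ⊤)   OUT=(all ⊤)
  B2:   IN=(all ⊤)   OUT={e:-1; rest ⊤}
  B3:   IN={e:-1; rest ⊤}   OUT={c:6, e:-1; rest ⊤}

Merge at B3: IN[B3] = OUT[B2] = {a: ⊤, b: ⊤, c: ⊤, d: ⊤, e: -1, f: ⊤}
Applying B3's transfer function to that IN value gives OUT[B3] (row B3 above).

Answer: {a: ⊤, b: ⊤, c: 6, d: ⊤, e: -1, f: ⊤}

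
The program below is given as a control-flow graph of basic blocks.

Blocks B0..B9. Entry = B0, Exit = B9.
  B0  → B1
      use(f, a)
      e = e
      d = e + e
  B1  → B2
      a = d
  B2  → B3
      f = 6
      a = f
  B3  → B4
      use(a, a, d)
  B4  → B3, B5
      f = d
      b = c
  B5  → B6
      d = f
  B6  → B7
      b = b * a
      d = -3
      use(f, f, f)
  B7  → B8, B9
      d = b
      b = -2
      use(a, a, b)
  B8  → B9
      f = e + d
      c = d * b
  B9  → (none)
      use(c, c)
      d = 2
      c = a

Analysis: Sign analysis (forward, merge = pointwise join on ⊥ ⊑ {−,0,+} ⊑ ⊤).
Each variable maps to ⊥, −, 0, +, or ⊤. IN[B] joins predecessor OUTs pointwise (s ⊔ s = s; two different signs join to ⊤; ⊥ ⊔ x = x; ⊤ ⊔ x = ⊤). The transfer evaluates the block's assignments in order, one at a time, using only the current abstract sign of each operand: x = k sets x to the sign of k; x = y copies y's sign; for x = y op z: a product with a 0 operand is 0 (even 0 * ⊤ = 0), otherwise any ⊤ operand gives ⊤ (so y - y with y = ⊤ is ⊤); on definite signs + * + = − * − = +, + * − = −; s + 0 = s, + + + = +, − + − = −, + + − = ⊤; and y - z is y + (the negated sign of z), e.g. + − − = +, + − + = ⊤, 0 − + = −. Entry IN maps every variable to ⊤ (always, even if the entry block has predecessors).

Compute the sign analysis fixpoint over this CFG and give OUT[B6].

Fixpoint table:
  B0:   IN=(all ⊤)   OUT=(all ⊤)
  B1:   IN=(all ⊤)   OUT=(all ⊤)
  B2:   IN=(all ⊤)   OUT={a:+, f:+; rest ⊤}
  B3:   IN={a:+; rest ⊤}   OUT={a:+; rest ⊤}
  B4:   IN={a:+; rest ⊤}   OUT={a:+; rest ⊤}
  B5:   IN={a:+; rest ⊤}   OUT={a:+; rest ⊤}
  B6:   IN={a:+; rest ⊤}   OUT={a:+, d:-; rest ⊤}
  B7:   IN={a:+, d:-; rest ⊤}   OUT={a:+, b:-; rest ⊤}
  B8:   IN={a:+, b:-; rest ⊤}   OUT={a:+, b:-; rest ⊤}
  B9:   IN={a:+, b:-; rest ⊤}   OUT={a:+, b:-, c:+, d:+; rest ⊤}

Merge at B6: IN[B6] = OUT[B5] = {a: +, b: ⊤, c: ⊤, d: ⊤, e: ⊤, f: ⊤}
Applying B6's transfer function to that IN value gives OUT[B6] (row B6 above).

Answer: {a: +, b: ⊤, c: ⊤, d: -, e: ⊤, f: ⊤}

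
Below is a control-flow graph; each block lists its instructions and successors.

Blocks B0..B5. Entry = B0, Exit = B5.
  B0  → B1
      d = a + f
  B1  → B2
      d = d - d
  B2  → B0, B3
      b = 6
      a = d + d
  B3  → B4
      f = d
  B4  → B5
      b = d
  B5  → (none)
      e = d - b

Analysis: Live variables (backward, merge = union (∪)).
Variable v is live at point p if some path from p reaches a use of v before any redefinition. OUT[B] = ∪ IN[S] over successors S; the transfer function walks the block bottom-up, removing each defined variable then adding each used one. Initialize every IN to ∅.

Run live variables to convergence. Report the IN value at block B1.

Answer: {d, f}

Derivation:
Converged values:
  B0:   IN={a, f}   OUT={d, f}
  B1:   IN={d, f}   OUT={d, f}
  B2:   IN={d, f}   OUT={a, d, f}
  B3:   IN={d}   OUT={d}
  B4:   IN={d}   OUT={b, d}
  B5:   IN={b, d}   OUT={}

Merge at B1: OUT[B1] = IN[B2] = {d, f}
Applying B1's transfer function to that OUT value gives IN[B1] (row B1 above).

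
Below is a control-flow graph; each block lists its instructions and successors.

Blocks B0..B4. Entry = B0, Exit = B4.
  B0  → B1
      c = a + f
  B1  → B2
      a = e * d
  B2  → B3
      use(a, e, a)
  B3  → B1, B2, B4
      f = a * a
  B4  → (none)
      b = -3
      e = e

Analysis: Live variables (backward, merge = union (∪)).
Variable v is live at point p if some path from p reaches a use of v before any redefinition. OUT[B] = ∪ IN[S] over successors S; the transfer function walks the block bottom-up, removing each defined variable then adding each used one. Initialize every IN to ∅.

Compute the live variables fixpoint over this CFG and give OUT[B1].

Fixpoint table:
  B0: | IN={a, d, e, f} | OUT={d, e}
  B1: | IN={d, e} | OUT={a, d, e}
  B2: | IN={a, d, e} | OUT={a, d, e}
  B3: | IN={a, d, e} | OUT={a, d, e}
  B4: | IN={e} | OUT={}

Merge at B1: OUT[B1] = IN[B2] = {a, d, e}

Answer: {a, d, e}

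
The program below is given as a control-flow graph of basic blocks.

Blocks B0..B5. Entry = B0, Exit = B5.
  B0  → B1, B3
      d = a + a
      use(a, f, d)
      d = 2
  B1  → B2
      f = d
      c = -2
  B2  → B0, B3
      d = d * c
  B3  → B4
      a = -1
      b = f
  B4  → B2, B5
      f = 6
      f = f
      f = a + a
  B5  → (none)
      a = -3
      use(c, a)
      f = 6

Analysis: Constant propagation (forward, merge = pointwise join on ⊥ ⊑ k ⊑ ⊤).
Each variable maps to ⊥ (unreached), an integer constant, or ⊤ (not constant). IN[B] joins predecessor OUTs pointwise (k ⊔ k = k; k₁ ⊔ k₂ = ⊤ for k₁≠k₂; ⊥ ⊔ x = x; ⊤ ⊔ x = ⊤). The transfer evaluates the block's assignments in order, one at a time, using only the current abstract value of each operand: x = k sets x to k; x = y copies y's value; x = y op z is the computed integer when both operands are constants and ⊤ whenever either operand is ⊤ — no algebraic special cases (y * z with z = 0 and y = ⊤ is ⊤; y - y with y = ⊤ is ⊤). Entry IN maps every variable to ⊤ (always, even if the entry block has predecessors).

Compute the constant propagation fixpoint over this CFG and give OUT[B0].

Answer: {a: ⊤, b: ⊤, c: ⊤, d: 2, e: ⊤, f: ⊤}

Working:
Converged values:
  B0:   IN=(all ⊤)   OUT={d:2; rest ⊤}
  B1:   IN={d:2; rest ⊤}   OUT={c:-2, d:2, f:2; rest ⊤}
  B2:   IN=(all ⊤)   OUT=(all ⊤)
  B3:   IN=(all ⊤)   OUT={a:-1; rest ⊤}
  B4:   IN={a:-1; rest ⊤}   OUT={a:-1, f:-2; rest ⊤}
  B5:   IN={a:-1, f:-2; rest ⊤}   OUT={a:-3, f:6; rest ⊤}

Merge at B0 (entry node, so the boundary value (all ⊤) is joined with the incoming edge(s)): IN[B0] = (all ⊤) ⊔ OUT[B2] = {a: ⊤, b: ⊤, c: ⊤, d: ⊤, e: ⊤, f: ⊤}
Applying B0's transfer function to that IN value gives OUT[B0] (row B0 above).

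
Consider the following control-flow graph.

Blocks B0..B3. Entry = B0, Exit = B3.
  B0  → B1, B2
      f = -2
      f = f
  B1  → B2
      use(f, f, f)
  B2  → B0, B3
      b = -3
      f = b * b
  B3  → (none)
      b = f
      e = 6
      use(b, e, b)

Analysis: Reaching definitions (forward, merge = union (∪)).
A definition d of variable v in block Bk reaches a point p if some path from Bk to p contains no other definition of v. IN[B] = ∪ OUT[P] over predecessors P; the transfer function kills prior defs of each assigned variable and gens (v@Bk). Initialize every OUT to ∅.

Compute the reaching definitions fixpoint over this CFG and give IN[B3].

Answer: {b@B2, f@B2}

Trace:
Fixpoint table:
  B0:   IN={b@B2, f@B2}   OUT={b@B2, f@B0}
  B1:   IN={b@B2, f@B0}   OUT={b@B2, f@B0}
  B2:   IN={b@B2, f@B0}   OUT={b@B2, f@B2}
  B3:   IN={b@B2, f@B2}   OUT={b@B3, e@B3, f@B2}

Merge at B3: IN[B3] = OUT[B2] = {b@B2, f@B2}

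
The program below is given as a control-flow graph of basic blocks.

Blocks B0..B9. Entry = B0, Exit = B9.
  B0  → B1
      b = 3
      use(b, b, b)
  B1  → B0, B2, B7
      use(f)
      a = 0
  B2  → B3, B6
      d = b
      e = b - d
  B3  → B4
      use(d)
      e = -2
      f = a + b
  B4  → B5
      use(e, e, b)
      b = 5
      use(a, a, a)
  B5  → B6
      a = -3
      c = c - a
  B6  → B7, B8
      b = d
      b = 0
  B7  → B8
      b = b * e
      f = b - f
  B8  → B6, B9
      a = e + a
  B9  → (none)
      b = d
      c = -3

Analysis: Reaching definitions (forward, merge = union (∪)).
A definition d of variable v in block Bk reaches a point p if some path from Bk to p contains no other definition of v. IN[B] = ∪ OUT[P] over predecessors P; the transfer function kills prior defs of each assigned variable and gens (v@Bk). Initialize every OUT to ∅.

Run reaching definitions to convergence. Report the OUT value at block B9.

Answer: {a@B8, b@B9, c@B9, d@B2, e@B2, e@B3, f@B3, f@B7}

Working:
Per-block solution:
  B0:  IN={a@B1, b@B0}  OUT={a@B1, b@B0}
  B1:  IN={a@B1, b@B0}  OUT={a@B1, b@B0}
  B2:  IN={a@B1, b@B0}  OUT={a@B1, b@B0, d@B2, e@B2}
  B3:  IN={a@B1, b@B0, d@B2, e@B2}  OUT={a@B1, b@B0, d@B2, e@B3, f@B3}
  B4:  IN={a@B1, b@B0, d@B2, e@B3, f@B3}  OUT={a@B1, b@B4, d@B2, e@B3, f@B3}
  B5:  IN={a@B1, b@B4, d@B2, e@B3, f@B3}  OUT={a@B5, b@B4, c@B5, d@B2, e@B3, f@B3}
  B6:  IN={a@B1, a@B5, a@B8, b@B0, b@B4, b@B6, b@B7, c@B5, d@B2, e@B2, e@B3, f@B3, f@B7}  OUT={a@B1, a@B5, a@B8, b@B6, c@B5, d@B2, e@B2, e@B3, f@B3, f@B7}
  B7:  IN={a@B1, a@B5, a@B8, b@B0, b@B6, c@B5, d@B2, e@B2, e@B3, f@B3, f@B7}  OUT={a@B1, a@B5, a@B8, b@B7, c@B5, d@B2, e@B2, e@B3, f@B7}
  B8:  IN={a@B1, a@B5, a@B8, b@B6, b@B7, c@B5, d@B2, e@B2, e@B3, f@B3, f@B7}  OUT={a@B8, b@B6, b@B7, c@B5, d@B2, e@B2, e@B3, f@B3, f@B7}
  B9:  IN={a@B8, b@B6, b@B7, c@B5, d@B2, e@B2, e@B3, f@B3, f@B7}  OUT={a@B8, b@B9, c@B9, d@B2, e@B2, e@B3, f@B3, f@B7}

Merge at B9: IN[B9] = OUT[B8] = {a@B8, b@B6, b@B7, c@B5, d@B2, e@B2, e@B3, f@B3, f@B7}
Applying B9's transfer function to that IN value gives OUT[B9] (row B9 above).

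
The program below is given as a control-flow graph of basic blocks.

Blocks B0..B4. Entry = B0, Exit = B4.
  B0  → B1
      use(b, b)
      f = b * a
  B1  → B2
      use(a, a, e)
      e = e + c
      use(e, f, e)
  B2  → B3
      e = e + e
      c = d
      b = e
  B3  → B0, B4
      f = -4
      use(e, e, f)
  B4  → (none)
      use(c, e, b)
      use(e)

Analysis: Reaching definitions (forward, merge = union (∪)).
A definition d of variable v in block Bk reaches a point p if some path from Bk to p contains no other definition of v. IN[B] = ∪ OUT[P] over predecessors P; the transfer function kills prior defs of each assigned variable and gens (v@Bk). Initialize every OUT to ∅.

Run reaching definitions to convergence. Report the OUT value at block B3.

Per-block solution:
  B0:  IN={b@B2, c@B2, e@B2, f@B3}  OUT={b@B2, c@B2, e@B2, f@B0}
  B1:  IN={b@B2, c@B2, e@B2, f@B0}  OUT={b@B2, c@B2, e@B1, f@B0}
  B2:  IN={b@B2, c@B2, e@B1, f@B0}  OUT={b@B2, c@B2, e@B2, f@B0}
  B3:  IN={b@B2, c@B2, e@B2, f@B0}  OUT={b@B2, c@B2, e@B2, f@B3}
  B4:  IN={b@B2, c@B2, e@B2, f@B3}  OUT={b@B2, c@B2, e@B2, f@B3}

Merge at B3: IN[B3] = OUT[B2] = {b@B2, c@B2, e@B2, f@B0}
Applying B3's transfer function to that IN value gives OUT[B3] (row B3 above).

Answer: {b@B2, c@B2, e@B2, f@B3}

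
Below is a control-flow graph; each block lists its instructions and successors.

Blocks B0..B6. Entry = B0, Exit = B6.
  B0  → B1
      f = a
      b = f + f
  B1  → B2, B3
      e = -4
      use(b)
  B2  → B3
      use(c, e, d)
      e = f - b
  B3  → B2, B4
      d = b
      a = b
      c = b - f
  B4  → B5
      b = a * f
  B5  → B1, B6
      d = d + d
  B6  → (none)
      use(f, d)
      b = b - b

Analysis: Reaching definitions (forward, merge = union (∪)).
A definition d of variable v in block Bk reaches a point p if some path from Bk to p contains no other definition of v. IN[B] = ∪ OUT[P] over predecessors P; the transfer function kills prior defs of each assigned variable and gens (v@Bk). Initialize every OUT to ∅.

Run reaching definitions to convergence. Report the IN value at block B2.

Answer: {a@B3, b@B0, b@B4, c@B3, d@B3, d@B5, e@B1, e@B2, f@B0}

Derivation:
Fixpoint table:
  B0: | IN={} | OUT={b@B0, f@B0}
  B1: | IN={a@B3, b@B0, b@B4, c@B3, d@B5, e@B1, e@B2, f@B0} | OUT={a@B3, b@B0, b@B4, c@B3, d@B5, e@B1, f@B0}
  B2: | IN={a@B3, b@B0, b@B4, c@B3, d@B3, d@B5, e@B1, e@B2, f@B0} | OUT={a@B3, b@B0, b@B4, c@B3, d@B3, d@B5, e@B2, f@B0}
  B3: | IN={a@B3, b@B0, b@B4, c@B3, d@B3, d@B5, e@B1, e@B2, f@B0} | OUT={a@B3, b@B0, b@B4, c@B3, d@B3, e@B1, e@B2, f@B0}
  B4: | IN={a@B3, b@B0, b@B4, c@B3, d@B3, e@B1, e@B2, f@B0} | OUT={a@B3, b@B4, c@B3, d@B3, e@B1, e@B2, f@B0}
  B5: | IN={a@B3, b@B4, c@B3, d@B3, e@B1, e@B2, f@B0} | OUT={a@B3, b@B4, c@B3, d@B5, e@B1, e@B2, f@B0}
  B6: | IN={a@B3, b@B4, c@B3, d@B5, e@B1, e@B2, f@B0} | OUT={a@B3, b@B6, c@B3, d@B5, e@B1, e@B2, f@B0}

Merge at B2: IN[B2] = OUT[B1] ⊔ OUT[B3] = {a@B3, b@B0, b@B4, c@B3, d@B3, d@B5, e@B1, e@B2, f@B0}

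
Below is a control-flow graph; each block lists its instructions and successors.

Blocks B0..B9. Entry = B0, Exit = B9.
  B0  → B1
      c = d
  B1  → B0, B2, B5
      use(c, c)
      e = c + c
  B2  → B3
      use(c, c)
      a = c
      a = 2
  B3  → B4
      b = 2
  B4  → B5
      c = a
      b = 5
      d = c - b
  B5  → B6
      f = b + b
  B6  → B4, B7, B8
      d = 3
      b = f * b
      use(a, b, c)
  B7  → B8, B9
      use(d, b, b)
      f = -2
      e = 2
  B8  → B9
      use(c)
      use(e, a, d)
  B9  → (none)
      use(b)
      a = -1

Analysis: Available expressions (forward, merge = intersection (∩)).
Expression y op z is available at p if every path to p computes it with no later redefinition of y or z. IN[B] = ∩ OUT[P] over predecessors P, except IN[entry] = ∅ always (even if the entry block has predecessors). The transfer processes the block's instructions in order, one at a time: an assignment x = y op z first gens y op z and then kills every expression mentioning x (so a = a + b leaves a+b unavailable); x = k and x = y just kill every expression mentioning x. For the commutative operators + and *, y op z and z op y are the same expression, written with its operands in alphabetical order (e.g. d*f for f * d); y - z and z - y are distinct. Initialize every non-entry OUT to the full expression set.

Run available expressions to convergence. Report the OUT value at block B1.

Fixpoint table:
  B0: | IN={} | OUT={}
  B1: | IN={} | OUT={c+c}
  B2: | IN={c+c} | OUT={c+c}
  B3: | IN={c+c} | OUT={c+c}
  B4: | IN={} | OUT={c-b}
  B5: | IN={} | OUT={b+b}
  B6: | IN={b+b} | OUT={}
  B7: | IN={} | OUT={}
  B8: | IN={} | OUT={}
  B9: | IN={} | OUT={}

Merge at B1: IN[B1] = OUT[B0] = {}
Applying B1's transfer function to that IN value gives OUT[B1] (row B1 above).

Answer: {c+c}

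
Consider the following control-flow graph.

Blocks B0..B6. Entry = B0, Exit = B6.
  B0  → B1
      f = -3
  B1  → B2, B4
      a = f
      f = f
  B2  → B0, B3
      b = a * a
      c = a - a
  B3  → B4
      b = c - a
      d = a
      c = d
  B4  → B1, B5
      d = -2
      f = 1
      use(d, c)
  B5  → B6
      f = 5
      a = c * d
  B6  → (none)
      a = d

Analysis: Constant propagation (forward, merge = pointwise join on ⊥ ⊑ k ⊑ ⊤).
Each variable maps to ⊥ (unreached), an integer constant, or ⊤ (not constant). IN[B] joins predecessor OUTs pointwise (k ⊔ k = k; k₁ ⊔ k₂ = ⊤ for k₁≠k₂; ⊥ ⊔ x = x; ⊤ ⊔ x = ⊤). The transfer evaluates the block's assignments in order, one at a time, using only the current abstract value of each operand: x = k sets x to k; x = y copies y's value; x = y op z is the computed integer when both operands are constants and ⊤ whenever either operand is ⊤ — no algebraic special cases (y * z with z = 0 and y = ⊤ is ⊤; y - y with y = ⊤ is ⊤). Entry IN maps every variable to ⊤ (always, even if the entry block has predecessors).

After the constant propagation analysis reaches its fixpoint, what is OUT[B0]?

Fixpoint table:
  B0:  IN=(all ⊤)  OUT={f:-3; rest ⊤}
  B1:  IN=(all ⊤)  OUT=(all ⊤)
  B2:  IN=(all ⊤)  OUT=(all ⊤)
  B3:  IN=(all ⊤)  OUT=(all ⊤)
  B4:  IN=(all ⊤)  OUT={d:-2, f:1; rest ⊤}
  B5:  IN={d:-2, f:1; rest ⊤}  OUT={d:-2, f:5; rest ⊤}
  B6:  IN={d:-2, f:5; rest ⊤}  OUT={a:-2, d:-2, f:5; rest ⊤}

Merge at B0 (entry node, so the boundary value (all ⊤) is joined with the incoming edge(s)): IN[B0] = (all ⊤) ⊔ OUT[B2] = {a: ⊤, b: ⊤, c: ⊤, d: ⊤, e: ⊤, f: ⊤}
Applying B0's transfer function to that IN value gives OUT[B0] (row B0 above).

Answer: {a: ⊤, b: ⊤, c: ⊤, d: ⊤, e: ⊤, f: -3}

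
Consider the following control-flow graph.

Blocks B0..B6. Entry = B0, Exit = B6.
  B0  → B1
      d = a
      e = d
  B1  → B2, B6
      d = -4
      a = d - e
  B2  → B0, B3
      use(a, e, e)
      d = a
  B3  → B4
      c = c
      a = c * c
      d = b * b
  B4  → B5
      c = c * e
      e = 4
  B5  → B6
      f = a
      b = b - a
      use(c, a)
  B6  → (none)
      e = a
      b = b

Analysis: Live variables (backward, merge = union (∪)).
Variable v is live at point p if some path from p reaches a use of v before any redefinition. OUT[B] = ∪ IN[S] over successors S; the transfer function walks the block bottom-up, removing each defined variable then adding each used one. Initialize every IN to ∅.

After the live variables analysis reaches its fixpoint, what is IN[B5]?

Per-block solution:
  B0:   IN={a, b, c}   OUT={b, c, e}
  B1:   IN={b, c, e}   OUT={a, b, c, e}
  B2:   IN={a, b, c, e}   OUT={a, b, c, e}
  B3:   IN={b, c, e}   OUT={a, b, c, e}
  B4:   IN={a, b, c, e}   OUT={a, b, c}
  B5:   IN={a, b, c}   OUT={a, b}
  B6:   IN={a, b}   OUT={}

Merge at B5: OUT[B5] = IN[B6] = {a, b}
Applying B5's transfer function to that OUT value gives IN[B5] (row B5 above).

Answer: {a, b, c}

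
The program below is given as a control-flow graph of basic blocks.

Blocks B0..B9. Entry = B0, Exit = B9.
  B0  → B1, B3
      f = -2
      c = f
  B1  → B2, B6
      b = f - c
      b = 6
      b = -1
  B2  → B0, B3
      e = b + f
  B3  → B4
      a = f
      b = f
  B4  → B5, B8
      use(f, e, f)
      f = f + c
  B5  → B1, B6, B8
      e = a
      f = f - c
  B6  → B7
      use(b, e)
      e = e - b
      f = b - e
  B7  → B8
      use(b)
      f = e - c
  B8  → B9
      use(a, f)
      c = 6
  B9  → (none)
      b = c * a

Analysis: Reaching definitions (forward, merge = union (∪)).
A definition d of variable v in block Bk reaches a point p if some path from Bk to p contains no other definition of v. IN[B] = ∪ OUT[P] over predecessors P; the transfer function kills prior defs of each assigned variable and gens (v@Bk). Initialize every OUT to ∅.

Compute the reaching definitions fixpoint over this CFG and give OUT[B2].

Fixpoint table:
  B0: | IN={a@B3, b@B1, c@B0, e@B2, f@B0, f@B5} | OUT={a@B3, b@B1, c@B0, e@B2, f@B0}
  B1: | IN={a@B3, b@B1, b@B3, c@B0, e@B2, e@B5, f@B0, f@B5} | OUT={a@B3, b@B1, c@B0, e@B2, e@B5, f@B0, f@B5}
  B2: | IN={a@B3, b@B1, c@B0, e@B2, e@B5, f@B0, f@B5} | OUT={a@B3, b@B1, c@B0, e@B2, f@B0, f@B5}
  B3: | IN={a@B3, b@B1, c@B0, e@B2, f@B0, f@B5} | OUT={a@B3, b@B3, c@B0, e@B2, f@B0, f@B5}
  B4: | IN={a@B3, b@B3, c@B0, e@B2, f@B0, f@B5} | OUT={a@B3, b@B3, c@B0, e@B2, f@B4}
  B5: | IN={a@B3, b@B3, c@B0, e@B2, f@B4} | OUT={a@B3, b@B3, c@B0, e@B5, f@B5}
  B6: | IN={a@B3, b@B1, b@B3, c@B0, e@B2, e@B5, f@B0, f@B5} | OUT={a@B3, b@B1, b@B3, c@B0, e@B6, f@B6}
  B7: | IN={a@B3, b@B1, b@B3, c@B0, e@B6, f@B6} | OUT={a@B3, b@B1, b@B3, c@B0, e@B6, f@B7}
  B8: | IN={a@B3, b@B1, b@B3, c@B0, e@B2, e@B5, e@B6, f@B4, f@B5, f@B7} | OUT={a@B3, b@B1, b@B3, c@B8, e@B2, e@B5, e@B6, f@B4, f@B5, f@B7}
  B9: | IN={a@B3, b@B1, b@B3, c@B8, e@B2, e@B5, e@B6, f@B4, f@B5, f@B7} | OUT={a@B3, b@B9, c@B8, e@B2, e@B5, e@B6, f@B4, f@B5, f@B7}

Merge at B2: IN[B2] = OUT[B1] = {a@B3, b@B1, c@B0, e@B2, e@B5, f@B0, f@B5}
Applying B2's transfer function to that IN value gives OUT[B2] (row B2 above).

Answer: {a@B3, b@B1, c@B0, e@B2, f@B0, f@B5}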